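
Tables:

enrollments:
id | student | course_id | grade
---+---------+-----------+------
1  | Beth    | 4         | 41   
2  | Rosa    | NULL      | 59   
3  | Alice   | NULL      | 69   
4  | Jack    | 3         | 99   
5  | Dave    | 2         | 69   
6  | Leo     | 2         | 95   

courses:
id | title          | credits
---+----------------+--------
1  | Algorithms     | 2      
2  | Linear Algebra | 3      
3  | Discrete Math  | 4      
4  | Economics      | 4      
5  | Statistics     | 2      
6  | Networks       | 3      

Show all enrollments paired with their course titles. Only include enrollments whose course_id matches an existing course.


INNER JOIN keeps only enrollments rows whose course_id matches an id in courses. Walk through each enrollment:
  - enrollment 1 (Beth): course_id=4 -> matches Economics
  - enrollment 2 (Rosa): course_id=NULL, no match -> dropped
  - enrollment 3 (Alice): course_id=NULL, no match -> dropped
  - enrollment 4 (Jack): course_id=3 -> matches Discrete Math
  - enrollment 5 (Dave): course_id=2 -> matches Linear Algebra
  - enrollment 6 (Leo): course_id=2 -> matches Linear Algebra
So 2 of 6 rows are dropped.

SQL:
SELECT a.student, b.title AS course
FROM enrollments a
INNER JOIN courses b ON a.course_id = b.id

Result:
student | course        
--------+---------------
Beth    | Economics     
Jack    | Discrete Math 
Dave    | Linear Algebra
Leo     | Linear Algebra


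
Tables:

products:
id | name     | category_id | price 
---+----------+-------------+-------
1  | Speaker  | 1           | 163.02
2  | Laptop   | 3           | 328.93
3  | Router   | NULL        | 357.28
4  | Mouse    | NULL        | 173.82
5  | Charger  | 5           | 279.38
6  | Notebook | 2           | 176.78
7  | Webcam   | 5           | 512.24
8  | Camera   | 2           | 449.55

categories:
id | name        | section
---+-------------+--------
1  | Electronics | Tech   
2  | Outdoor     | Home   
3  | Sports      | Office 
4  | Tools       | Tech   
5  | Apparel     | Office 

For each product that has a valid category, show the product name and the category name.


INNER JOIN keeps only products rows whose category_id matches an id in categories. Walk through each product:
  - product 1 (Speaker): category_id=1 -> matches Electronics
  - product 2 (Laptop): category_id=3 -> matches Sports
  - product 3 (Router): category_id=NULL, no match -> dropped
  - product 4 (Mouse): category_id=NULL, no match -> dropped
  - product 5 (Charger): category_id=5 -> matches Apparel
  - product 6 (Notebook): category_id=2 -> matches Outdoor
  - product 7 (Webcam): category_id=5 -> matches Apparel
  - product 8 (Camera): category_id=2 -> matches Outdoor
So 2 of 8 rows are dropped.

SQL:
SELECT a.name, b.name AS category
FROM products a
INNER JOIN categories b ON a.category_id = b.id

Result:
name     | category   
---------+------------
Speaker  | Electronics
Laptop   | Sports     
Charger  | Apparel    
Notebook | Outdoor    
Webcam   | Apparel    
Camera   | Outdoor    


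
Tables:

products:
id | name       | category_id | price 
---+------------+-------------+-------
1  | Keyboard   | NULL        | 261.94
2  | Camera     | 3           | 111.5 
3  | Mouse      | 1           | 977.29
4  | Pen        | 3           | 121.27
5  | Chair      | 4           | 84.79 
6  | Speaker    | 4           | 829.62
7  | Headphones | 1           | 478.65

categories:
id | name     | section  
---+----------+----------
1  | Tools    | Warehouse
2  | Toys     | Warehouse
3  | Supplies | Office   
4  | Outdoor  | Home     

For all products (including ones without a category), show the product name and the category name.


LEFT JOIN keeps every row from products (the left table); where category_id has no match in categories, the category columns become NULL. Walk through each product:
  - product 1 (Keyboard): category_id=NULL, no match -> kept with NULL
  - product 2 (Camera): category_id=3 -> matches Supplies
  - product 3 (Mouse): category_id=1 -> matches Tools
  - product 4 (Pen): category_id=3 -> matches Supplies
  - product 5 (Chair): category_id=4 -> matches Outdoor
  - product 6 (Speaker): category_id=4 -> matches Outdoor
  - product 7 (Headphones): category_id=1 -> matches Tools
All 7 rows appear; 1 has NULL category.

SQL:
SELECT a.name, b.name AS category
FROM products a
LEFT JOIN categories b ON a.category_id = b.id

Result:
name       | category
-----------+---------
Keyboard   | NULL    
Camera     | Supplies
Mouse      | Tools   
Pen        | Supplies
Chair      | Outdoor 
Speaker    | Outdoor 
Headphones | Tools   


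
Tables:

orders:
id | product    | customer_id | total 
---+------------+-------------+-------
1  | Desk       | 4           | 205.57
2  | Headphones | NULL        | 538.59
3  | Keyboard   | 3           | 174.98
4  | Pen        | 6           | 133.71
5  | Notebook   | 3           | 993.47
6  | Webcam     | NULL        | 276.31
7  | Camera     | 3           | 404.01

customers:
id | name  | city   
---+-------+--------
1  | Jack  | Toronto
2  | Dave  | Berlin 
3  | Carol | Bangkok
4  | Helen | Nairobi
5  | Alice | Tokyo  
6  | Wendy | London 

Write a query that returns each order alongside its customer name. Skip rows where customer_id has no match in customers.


INNER JOIN keeps only orders rows whose customer_id matches an id in customers. Walk through each order:
  - order 1 (Desk): customer_id=4 -> matches Helen
  - order 2 (Headphones): customer_id=NULL, no match -> dropped
  - order 3 (Keyboard): customer_id=3 -> matches Carol
  - order 4 (Pen): customer_id=6 -> matches Wendy
  - order 5 (Notebook): customer_id=3 -> matches Carol
  - order 6 (Webcam): customer_id=NULL, no match -> dropped
  - order 7 (Camera): customer_id=3 -> matches Carol
So 2 of 7 rows are dropped.

SQL:
SELECT a.product, b.name AS customer
FROM orders a
INNER JOIN customers b ON a.customer_id = b.id

Result:
product  | customer
---------+---------
Desk     | Helen   
Keyboard | Carol   
Pen      | Wendy   
Notebook | Carol   
Camera   | Carol   


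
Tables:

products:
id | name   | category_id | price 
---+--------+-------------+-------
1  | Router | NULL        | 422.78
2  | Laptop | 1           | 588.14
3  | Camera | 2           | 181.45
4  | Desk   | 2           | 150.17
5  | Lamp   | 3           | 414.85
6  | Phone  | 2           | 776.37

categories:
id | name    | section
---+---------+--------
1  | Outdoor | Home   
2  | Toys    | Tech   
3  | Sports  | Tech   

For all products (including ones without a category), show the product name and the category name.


LEFT JOIN keeps every row from products (the left table); where category_id has no match in categories, the category columns become NULL. Walk through each product:
  - product 1 (Router): category_id=NULL, no match -> kept with NULL
  - product 2 (Laptop): category_id=1 -> matches Outdoor
  - product 3 (Camera): category_id=2 -> matches Toys
  - product 4 (Desk): category_id=2 -> matches Toys
  - product 5 (Lamp): category_id=3 -> matches Sports
  - product 6 (Phone): category_id=2 -> matches Toys
All 6 rows appear; 1 has NULL category.

SQL:
SELECT a.name, b.name AS category
FROM products a
LEFT JOIN categories b ON a.category_id = b.id

Result:
name   | category
-------+---------
Router | NULL    
Laptop | Outdoor 
Camera | Toys    
Desk   | Toys    
Lamp   | Sports  
Phone  | Toys    


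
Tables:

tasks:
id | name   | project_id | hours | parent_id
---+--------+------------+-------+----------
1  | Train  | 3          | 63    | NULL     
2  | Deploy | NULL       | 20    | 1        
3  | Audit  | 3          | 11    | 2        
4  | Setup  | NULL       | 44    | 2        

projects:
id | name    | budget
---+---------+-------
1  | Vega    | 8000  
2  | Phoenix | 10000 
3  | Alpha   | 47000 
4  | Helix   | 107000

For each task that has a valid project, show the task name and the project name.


INNER JOIN keeps only tasks rows whose project_id matches an id in projects. Walk through each task:
  - task 1 (Train): project_id=3 -> matches Alpha
  - task 2 (Deploy): project_id=NULL, no match -> dropped
  - task 3 (Audit): project_id=3 -> matches Alpha
  - task 4 (Setup): project_id=NULL, no match -> dropped
So 2 of 4 rows are dropped.

SQL:
SELECT a.name, b.name AS project
FROM tasks a
INNER JOIN projects b ON a.project_id = b.id

Result:
name  | project
------+--------
Train | Alpha  
Audit | Alpha  


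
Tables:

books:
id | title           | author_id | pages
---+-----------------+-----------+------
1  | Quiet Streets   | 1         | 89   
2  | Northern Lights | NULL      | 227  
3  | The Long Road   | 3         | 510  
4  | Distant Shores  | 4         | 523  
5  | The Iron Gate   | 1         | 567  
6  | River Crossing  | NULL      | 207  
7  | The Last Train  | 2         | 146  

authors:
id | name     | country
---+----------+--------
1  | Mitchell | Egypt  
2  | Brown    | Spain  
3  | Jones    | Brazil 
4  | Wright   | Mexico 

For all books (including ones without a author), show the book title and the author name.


LEFT JOIN keeps every row from books (the left table); where author_id has no match in authors, the author columns become NULL. Walk through each book:
  - book 1 (Quiet Streets): author_id=1 -> matches Mitchell
  - book 2 (Northern Lights): author_id=NULL, no match -> kept with NULL
  - book 3 (The Long Road): author_id=3 -> matches Jones
  - book 4 (Distant Shores): author_id=4 -> matches Wright
  - book 5 (The Iron Gate): author_id=1 -> matches Mitchell
  - book 6 (River Crossing): author_id=NULL, no match -> kept with NULL
  - book 7 (The Last Train): author_id=2 -> matches Brown
All 7 rows appear; 2 have NULL author.

SQL:
SELECT a.title, b.name AS author
FROM books a
LEFT JOIN authors b ON a.author_id = b.id

Result:
title           | author  
----------------+---------
Quiet Streets   | Mitchell
Northern Lights | NULL    
The Long Road   | Jones   
Distant Shores  | Wright  
The Iron Gate   | Mitchell
River Crossing  | NULL    
The Last Train  | Brown   


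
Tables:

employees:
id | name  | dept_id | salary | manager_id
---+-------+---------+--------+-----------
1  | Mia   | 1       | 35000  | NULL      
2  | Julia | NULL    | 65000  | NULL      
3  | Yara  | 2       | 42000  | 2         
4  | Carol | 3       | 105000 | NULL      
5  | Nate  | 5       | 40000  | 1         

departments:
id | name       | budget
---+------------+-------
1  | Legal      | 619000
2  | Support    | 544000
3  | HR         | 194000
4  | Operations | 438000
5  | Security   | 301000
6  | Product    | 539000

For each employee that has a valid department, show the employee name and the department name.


INNER JOIN keeps only employees rows whose dept_id matches an id in departments. Walk through each employee:
  - employee 1 (Mia): dept_id=1 -> matches Legal
  - employee 2 (Julia): dept_id=NULL, no match -> dropped
  - employee 3 (Yara): dept_id=2 -> matches Support
  - employee 4 (Carol): dept_id=3 -> matches HR
  - employee 5 (Nate): dept_id=5 -> matches Security
So 1 of 5 rows is dropped.

SQL:
SELECT a.name, b.name AS department
FROM employees a
INNER JOIN departments b ON a.dept_id = b.id

Result:
name  | department
------+-----------
Mia   | Legal     
Yara  | Support   
Carol | HR        
Nate  | Security  


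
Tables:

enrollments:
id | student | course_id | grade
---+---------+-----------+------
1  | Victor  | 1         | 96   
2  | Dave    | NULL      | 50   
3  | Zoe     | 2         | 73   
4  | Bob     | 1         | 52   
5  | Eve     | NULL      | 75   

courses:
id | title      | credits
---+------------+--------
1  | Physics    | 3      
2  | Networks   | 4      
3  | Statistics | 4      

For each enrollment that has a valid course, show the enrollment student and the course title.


INNER JOIN keeps only enrollments rows whose course_id matches an id in courses. Walk through each enrollment:
  - enrollment 1 (Victor): course_id=1 -> matches Physics
  - enrollment 2 (Dave): course_id=NULL, no match -> dropped
  - enrollment 3 (Zoe): course_id=2 -> matches Networks
  - enrollment 4 (Bob): course_id=1 -> matches Physics
  - enrollment 5 (Eve): course_id=NULL, no match -> dropped
So 2 of 5 rows are dropped.

SQL:
SELECT a.student, b.title AS course
FROM enrollments a
INNER JOIN courses b ON a.course_id = b.id

Result:
student | course  
--------+---------
Victor  | Physics 
Zoe     | Networks
Bob     | Physics 


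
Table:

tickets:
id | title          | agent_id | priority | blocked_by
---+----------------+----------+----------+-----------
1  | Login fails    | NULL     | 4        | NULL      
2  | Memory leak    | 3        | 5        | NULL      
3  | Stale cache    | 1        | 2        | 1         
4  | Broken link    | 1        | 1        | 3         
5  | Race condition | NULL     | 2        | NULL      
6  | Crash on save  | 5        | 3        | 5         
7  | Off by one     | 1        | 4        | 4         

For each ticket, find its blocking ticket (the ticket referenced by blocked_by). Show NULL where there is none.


This is a self-join: tickets is joined to a second copy of itself, matching each row's blocked_by to another row's id. Use LEFT JOIN so rows with blocked_by=NULL are kept.
  - ticket 1 (Login fails): blocked_by=NULL -> NULL
  - ticket 2 (Memory leak): blocked_by=NULL -> NULL
  - ticket 3 (Stale cache): blocked_by=1 -> Login fails
  - ticket 4 (Broken link): blocked_by=3 -> Stale cache
  - ticket 5 (Race condition): blocked_by=NULL -> NULL
  - ticket 6 (Crash on save): blocked_by=5 -> Race condition
  - ticket 7 (Off by one): blocked_by=4 -> Broken link

SQL:
SELECT a.title AS item, b.title AS blocked_by
FROM tickets a
LEFT JOIN tickets b ON a.blocked_by = b.id

Result:
item           | blocked_by    
---------------+---------------
Login fails    | NULL          
Memory leak    | NULL          
Stale cache    | Login fails   
Broken link    | Stale cache   
Race condition | NULL          
Crash on save  | Race condition
Off by one     | Broken link   


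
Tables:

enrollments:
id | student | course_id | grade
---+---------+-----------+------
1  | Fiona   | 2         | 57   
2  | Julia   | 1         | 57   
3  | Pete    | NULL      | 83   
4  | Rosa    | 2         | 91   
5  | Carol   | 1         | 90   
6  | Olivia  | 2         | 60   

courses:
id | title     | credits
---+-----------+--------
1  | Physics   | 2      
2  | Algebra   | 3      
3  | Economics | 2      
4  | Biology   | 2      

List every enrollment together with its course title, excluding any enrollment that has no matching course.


INNER JOIN keeps only enrollments rows whose course_id matches an id in courses. Walk through each enrollment:
  - enrollment 1 (Fiona): course_id=2 -> matches Algebra
  - enrollment 2 (Julia): course_id=1 -> matches Physics
  - enrollment 3 (Pete): course_id=NULL, no match -> dropped
  - enrollment 4 (Rosa): course_id=2 -> matches Algebra
  - enrollment 5 (Carol): course_id=1 -> matches Physics
  - enrollment 6 (Olivia): course_id=2 -> matches Algebra
So 1 of 6 rows is dropped.

SQL:
SELECT a.student, b.title AS course
FROM enrollments a
INNER JOIN courses b ON a.course_id = b.id

Result:
student | course 
--------+--------
Fiona   | Algebra
Julia   | Physics
Rosa    | Algebra
Carol   | Physics
Olivia  | Algebra


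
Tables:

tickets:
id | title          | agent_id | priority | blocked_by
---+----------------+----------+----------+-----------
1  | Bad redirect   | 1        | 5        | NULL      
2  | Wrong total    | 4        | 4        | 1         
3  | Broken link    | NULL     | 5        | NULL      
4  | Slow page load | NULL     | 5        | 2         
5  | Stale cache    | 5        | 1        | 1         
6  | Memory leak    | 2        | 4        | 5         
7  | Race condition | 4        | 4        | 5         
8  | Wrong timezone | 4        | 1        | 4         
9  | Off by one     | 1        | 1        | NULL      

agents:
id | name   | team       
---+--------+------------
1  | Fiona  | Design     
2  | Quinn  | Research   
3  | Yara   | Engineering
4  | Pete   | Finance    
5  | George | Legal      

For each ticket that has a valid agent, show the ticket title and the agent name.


INNER JOIN keeps only tickets rows whose agent_id matches an id in agents. Walk through each ticket:
  - ticket 1 (Bad redirect): agent_id=1 -> matches Fiona
  - ticket 2 (Wrong total): agent_id=4 -> matches Pete
  - ticket 3 (Broken link): agent_id=NULL, no match -> dropped
  - ticket 4 (Slow page load): agent_id=NULL, no match -> dropped
  - ticket 5 (Stale cache): agent_id=5 -> matches George
  - ticket 6 (Memory leak): agent_id=2 -> matches Quinn
  - ticket 7 (Race condition): agent_id=4 -> matches Pete
  - ticket 8 (Wrong timezone): agent_id=4 -> matches Pete
  - ticket 9 (Off by one): agent_id=1 -> matches Fiona
So 2 of 9 rows are dropped.

SQL:
SELECT a.title, b.name AS agent
FROM tickets a
INNER JOIN agents b ON a.agent_id = b.id

Result:
title          | agent 
---------------+-------
Bad redirect   | Fiona 
Wrong total    | Pete  
Stale cache    | George
Memory leak    | Quinn 
Race condition | Pete  
Wrong timezone | Pete  
Off by one     | Fiona 


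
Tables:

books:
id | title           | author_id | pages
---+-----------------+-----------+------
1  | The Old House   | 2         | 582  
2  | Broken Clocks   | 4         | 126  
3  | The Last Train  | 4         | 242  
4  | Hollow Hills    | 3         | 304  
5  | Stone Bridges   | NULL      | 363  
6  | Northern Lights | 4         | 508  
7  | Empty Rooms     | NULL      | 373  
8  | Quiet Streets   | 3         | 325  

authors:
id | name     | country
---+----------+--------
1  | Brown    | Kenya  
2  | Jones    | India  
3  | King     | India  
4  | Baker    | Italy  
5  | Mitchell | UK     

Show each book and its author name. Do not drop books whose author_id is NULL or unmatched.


LEFT JOIN keeps every row from books (the left table); where author_id has no match in authors, the author columns become NULL. Walk through each book:
  - book 1 (The Old House): author_id=2 -> matches Jones
  - book 2 (Broken Clocks): author_id=4 -> matches Baker
  - book 3 (The Last Train): author_id=4 -> matches Baker
  - book 4 (Hollow Hills): author_id=3 -> matches King
  - book 5 (Stone Bridges): author_id=NULL, no match -> kept with NULL
  - book 6 (Northern Lights): author_id=4 -> matches Baker
  - book 7 (Empty Rooms): author_id=NULL, no match -> kept with NULL
  - book 8 (Quiet Streets): author_id=3 -> matches King
All 8 rows appear; 2 have NULL author.

SQL:
SELECT a.title, b.name AS author
FROM books a
LEFT JOIN authors b ON a.author_id = b.id

Result:
title           | author
----------------+-------
The Old House   | Jones 
Broken Clocks   | Baker 
The Last Train  | Baker 
Hollow Hills    | King  
Stone Bridges   | NULL  
Northern Lights | Baker 
Empty Rooms     | NULL  
Quiet Streets   | King  


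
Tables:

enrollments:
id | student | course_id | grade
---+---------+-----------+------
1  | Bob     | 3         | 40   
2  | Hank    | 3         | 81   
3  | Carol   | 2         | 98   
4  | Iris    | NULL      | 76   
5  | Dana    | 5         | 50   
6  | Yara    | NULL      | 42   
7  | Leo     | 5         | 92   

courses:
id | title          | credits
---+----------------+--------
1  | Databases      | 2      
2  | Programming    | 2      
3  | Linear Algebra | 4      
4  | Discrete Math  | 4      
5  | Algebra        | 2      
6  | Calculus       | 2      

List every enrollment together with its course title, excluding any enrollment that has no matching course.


INNER JOIN keeps only enrollments rows whose course_id matches an id in courses. Walk through each enrollment:
  - enrollment 1 (Bob): course_id=3 -> matches Linear Algebra
  - enrollment 2 (Hank): course_id=3 -> matches Linear Algebra
  - enrollment 3 (Carol): course_id=2 -> matches Programming
  - enrollment 4 (Iris): course_id=NULL, no match -> dropped
  - enrollment 5 (Dana): course_id=5 -> matches Algebra
  - enrollment 6 (Yara): course_id=NULL, no match -> dropped
  - enrollment 7 (Leo): course_id=5 -> matches Algebra
So 2 of 7 rows are dropped.

SQL:
SELECT a.student, b.title AS course
FROM enrollments a
INNER JOIN courses b ON a.course_id = b.id

Result:
student | course        
--------+---------------
Bob     | Linear Algebra
Hank    | Linear Algebra
Carol   | Programming   
Dana    | Algebra       
Leo     | Algebra       


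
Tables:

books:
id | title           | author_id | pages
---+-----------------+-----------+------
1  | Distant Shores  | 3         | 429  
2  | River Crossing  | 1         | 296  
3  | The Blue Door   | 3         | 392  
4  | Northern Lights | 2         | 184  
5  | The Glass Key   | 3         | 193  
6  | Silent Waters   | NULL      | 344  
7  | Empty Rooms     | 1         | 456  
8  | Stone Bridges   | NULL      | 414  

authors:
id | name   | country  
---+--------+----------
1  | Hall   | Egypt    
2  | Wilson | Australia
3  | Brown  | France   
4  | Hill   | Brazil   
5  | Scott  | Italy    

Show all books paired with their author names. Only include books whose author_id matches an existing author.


INNER JOIN keeps only books rows whose author_id matches an id in authors. Walk through each book:
  - book 1 (Distant Shores): author_id=3 -> matches Brown
  - book 2 (River Crossing): author_id=1 -> matches Hall
  - book 3 (The Blue Door): author_id=3 -> matches Brown
  - book 4 (Northern Lights): author_id=2 -> matches Wilson
  - book 5 (The Glass Key): author_id=3 -> matches Brown
  - book 6 (Silent Waters): author_id=NULL, no match -> dropped
  - book 7 (Empty Rooms): author_id=1 -> matches Hall
  - book 8 (Stone Bridges): author_id=NULL, no match -> dropped
So 2 of 8 rows are dropped.

SQL:
SELECT a.title, b.name AS author
FROM books a
INNER JOIN authors b ON a.author_id = b.id

Result:
title           | author
----------------+-------
Distant Shores  | Brown 
River Crossing  | Hall  
The Blue Door   | Brown 
Northern Lights | Wilson
The Glass Key   | Brown 
Empty Rooms     | Hall  


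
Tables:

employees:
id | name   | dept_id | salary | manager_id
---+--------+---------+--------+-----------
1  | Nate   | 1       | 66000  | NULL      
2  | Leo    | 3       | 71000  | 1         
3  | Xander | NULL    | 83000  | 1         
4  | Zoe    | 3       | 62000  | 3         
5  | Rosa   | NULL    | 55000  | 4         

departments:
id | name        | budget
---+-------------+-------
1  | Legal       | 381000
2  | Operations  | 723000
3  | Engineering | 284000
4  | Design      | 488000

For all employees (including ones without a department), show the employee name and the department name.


LEFT JOIN keeps every row from employees (the left table); where dept_id has no match in departments, the department columns become NULL. Walk through each employee:
  - employee 1 (Nate): dept_id=1 -> matches Legal
  - employee 2 (Leo): dept_id=3 -> matches Engineering
  - employee 3 (Xander): dept_id=NULL, no match -> kept with NULL
  - employee 4 (Zoe): dept_id=3 -> matches Engineering
  - employee 5 (Rosa): dept_id=NULL, no match -> kept with NULL
All 5 rows appear; 2 have NULL department.

SQL:
SELECT a.name, b.name AS department
FROM employees a
LEFT JOIN departments b ON a.dept_id = b.id

Result:
name   | department 
-------+------------
Nate   | Legal      
Leo    | Engineering
Xander | NULL       
Zoe    | Engineering
Rosa   | NULL       


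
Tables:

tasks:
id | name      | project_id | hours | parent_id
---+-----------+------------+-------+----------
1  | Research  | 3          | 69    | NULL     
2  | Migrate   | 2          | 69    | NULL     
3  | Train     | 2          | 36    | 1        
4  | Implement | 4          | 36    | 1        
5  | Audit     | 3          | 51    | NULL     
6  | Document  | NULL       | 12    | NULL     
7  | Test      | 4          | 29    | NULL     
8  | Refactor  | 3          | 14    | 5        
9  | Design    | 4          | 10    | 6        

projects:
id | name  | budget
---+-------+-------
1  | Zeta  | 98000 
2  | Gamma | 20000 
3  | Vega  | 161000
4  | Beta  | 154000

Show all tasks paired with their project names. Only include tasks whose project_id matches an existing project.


INNER JOIN keeps only tasks rows whose project_id matches an id in projects. Walk through each task:
  - task 1 (Research): project_id=3 -> matches Vega
  - task 2 (Migrate): project_id=2 -> matches Gamma
  - task 3 (Train): project_id=2 -> matches Gamma
  - task 4 (Implement): project_id=4 -> matches Beta
  - task 5 (Audit): project_id=3 -> matches Vega
  - task 6 (Document): project_id=NULL, no match -> dropped
  - task 7 (Test): project_id=4 -> matches Beta
  - task 8 (Refactor): project_id=3 -> matches Vega
  - task 9 (Design): project_id=4 -> matches Beta
So 1 of 9 rows is dropped.

SQL:
SELECT a.name, b.name AS project
FROM tasks a
INNER JOIN projects b ON a.project_id = b.id

Result:
name      | project
----------+--------
Research  | Vega   
Migrate   | Gamma  
Train     | Gamma  
Implement | Beta   
Audit     | Vega   
Test      | Beta   
Refactor  | Vega   
Design    | Beta   


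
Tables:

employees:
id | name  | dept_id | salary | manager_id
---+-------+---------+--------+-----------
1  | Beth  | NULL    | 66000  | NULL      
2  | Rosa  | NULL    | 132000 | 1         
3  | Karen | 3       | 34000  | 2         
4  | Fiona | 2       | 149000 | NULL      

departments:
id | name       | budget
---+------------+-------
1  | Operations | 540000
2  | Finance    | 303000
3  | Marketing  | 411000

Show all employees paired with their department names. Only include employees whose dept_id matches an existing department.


INNER JOIN keeps only employees rows whose dept_id matches an id in departments. Walk through each employee:
  - employee 1 (Beth): dept_id=NULL, no match -> dropped
  - employee 2 (Rosa): dept_id=NULL, no match -> dropped
  - employee 3 (Karen): dept_id=3 -> matches Marketing
  - employee 4 (Fiona): dept_id=2 -> matches Finance
So 2 of 4 rows are dropped.

SQL:
SELECT a.name, b.name AS department
FROM employees a
INNER JOIN departments b ON a.dept_id = b.id

Result:
name  | department
------+-----------
Karen | Marketing 
Fiona | Finance   


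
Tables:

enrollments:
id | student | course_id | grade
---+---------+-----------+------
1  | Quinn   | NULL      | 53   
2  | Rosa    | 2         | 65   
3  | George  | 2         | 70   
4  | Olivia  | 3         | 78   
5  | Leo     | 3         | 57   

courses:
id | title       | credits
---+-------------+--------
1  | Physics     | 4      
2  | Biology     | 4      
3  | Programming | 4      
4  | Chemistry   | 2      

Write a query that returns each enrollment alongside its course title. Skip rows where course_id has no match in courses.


INNER JOIN keeps only enrollments rows whose course_id matches an id in courses. Walk through each enrollment:
  - enrollment 1 (Quinn): course_id=NULL, no match -> dropped
  - enrollment 2 (Rosa): course_id=2 -> matches Biology
  - enrollment 3 (George): course_id=2 -> matches Biology
  - enrollment 4 (Olivia): course_id=3 -> matches Programming
  - enrollment 5 (Leo): course_id=3 -> matches Programming
So 1 of 5 rows is dropped.

SQL:
SELECT a.student, b.title AS course
FROM enrollments a
INNER JOIN courses b ON a.course_id = b.id

Result:
student | course     
--------+------------
Rosa    | Biology    
George  | Biology    
Olivia  | Programming
Leo     | Programming


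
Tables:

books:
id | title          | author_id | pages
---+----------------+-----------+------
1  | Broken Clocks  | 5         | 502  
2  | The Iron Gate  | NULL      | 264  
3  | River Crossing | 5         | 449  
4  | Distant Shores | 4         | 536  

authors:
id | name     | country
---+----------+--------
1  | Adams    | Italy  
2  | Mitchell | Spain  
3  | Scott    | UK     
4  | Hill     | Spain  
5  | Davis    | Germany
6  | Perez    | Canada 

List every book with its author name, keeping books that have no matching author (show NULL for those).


LEFT JOIN keeps every row from books (the left table); where author_id has no match in authors, the author columns become NULL. Walk through each book:
  - book 1 (Broken Clocks): author_id=5 -> matches Davis
  - book 2 (The Iron Gate): author_id=NULL, no match -> kept with NULL
  - book 3 (River Crossing): author_id=5 -> matches Davis
  - book 4 (Distant Shores): author_id=4 -> matches Hill
All 4 rows appear; 1 has NULL author.

SQL:
SELECT a.title, b.name AS author
FROM books a
LEFT JOIN authors b ON a.author_id = b.id

Result:
title          | author
---------------+-------
Broken Clocks  | Davis 
The Iron Gate  | NULL  
River Crossing | Davis 
Distant Shores | Hill  


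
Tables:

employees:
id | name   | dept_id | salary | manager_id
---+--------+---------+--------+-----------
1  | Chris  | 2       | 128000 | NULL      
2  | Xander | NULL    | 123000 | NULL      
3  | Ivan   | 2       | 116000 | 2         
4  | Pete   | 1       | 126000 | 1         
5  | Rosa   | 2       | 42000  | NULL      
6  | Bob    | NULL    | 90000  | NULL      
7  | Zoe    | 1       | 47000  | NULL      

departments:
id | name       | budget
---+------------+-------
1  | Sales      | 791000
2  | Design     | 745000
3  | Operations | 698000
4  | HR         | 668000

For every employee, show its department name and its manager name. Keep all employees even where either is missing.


Two LEFT JOINs from the same base table employees: one to departments via dept_id, one to employees itself via manager_id. Both are LEFT so every employee is preserved.
Match against departments:
  - employee 1 (Chris): dept_id=2 -> matches Design
  - employee 2 (Xander): dept_id=NULL, no match -> kept with NULL
  - employee 3 (Ivan): dept_id=2 -> matches Design
  - employee 4 (Pete): dept_id=1 -> matches Sales
  - employee 5 (Rosa): dept_id=2 -> matches Design
  - employee 6 (Bob): dept_id=NULL, no match -> kept with NULL
  - employee 7 (Zoe): dept_id=1 -> matches Sales
Match against employees (self):
  - employee 1 (Chris): manager_id=NULL -> NULL
  - employee 2 (Xander): manager_id=NULL -> NULL
  - employee 3 (Ivan): manager_id=2 -> Xander
  - employee 4 (Pete): manager_id=1 -> Chris
  - employee 5 (Rosa): manager_id=NULL -> NULL
  - employee 6 (Bob): manager_id=NULL -> NULL
  - employee 7 (Zoe): manager_id=NULL -> NULL

SQL:
SELECT a.name, b.name AS department, c.name AS manager
FROM employees a
LEFT JOIN departments b ON a.dept_id = b.id
LEFT JOIN employees c ON a.manager_id = c.id

Result:
name   | department | manager
-------+------------+--------
Chris  | Design     | NULL   
Xander | NULL       | NULL   
Ivan   | Design     | Xander 
Pete   | Sales      | Chris  
Rosa   | Design     | NULL   
Bob    | NULL       | NULL   
Zoe    | Sales      | NULL   


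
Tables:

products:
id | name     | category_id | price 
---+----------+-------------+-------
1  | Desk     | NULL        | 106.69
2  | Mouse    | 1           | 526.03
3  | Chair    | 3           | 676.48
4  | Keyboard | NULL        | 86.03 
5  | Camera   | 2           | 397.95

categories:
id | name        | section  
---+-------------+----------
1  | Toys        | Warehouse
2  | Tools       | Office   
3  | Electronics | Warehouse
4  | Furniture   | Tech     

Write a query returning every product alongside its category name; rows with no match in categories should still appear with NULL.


LEFT JOIN keeps every row from products (the left table); where category_id has no match in categories, the category columns become NULL. Walk through each product:
  - product 1 (Desk): category_id=NULL, no match -> kept with NULL
  - product 2 (Mouse): category_id=1 -> matches Toys
  - product 3 (Chair): category_id=3 -> matches Electronics
  - product 4 (Keyboard): category_id=NULL, no match -> kept with NULL
  - product 5 (Camera): category_id=2 -> matches Tools
All 5 rows appear; 2 have NULL category.

SQL:
SELECT a.name, b.name AS category
FROM products a
LEFT JOIN categories b ON a.category_id = b.id

Result:
name     | category   
---------+------------
Desk     | NULL       
Mouse    | Toys       
Chair    | Electronics
Keyboard | NULL       
Camera   | Tools      


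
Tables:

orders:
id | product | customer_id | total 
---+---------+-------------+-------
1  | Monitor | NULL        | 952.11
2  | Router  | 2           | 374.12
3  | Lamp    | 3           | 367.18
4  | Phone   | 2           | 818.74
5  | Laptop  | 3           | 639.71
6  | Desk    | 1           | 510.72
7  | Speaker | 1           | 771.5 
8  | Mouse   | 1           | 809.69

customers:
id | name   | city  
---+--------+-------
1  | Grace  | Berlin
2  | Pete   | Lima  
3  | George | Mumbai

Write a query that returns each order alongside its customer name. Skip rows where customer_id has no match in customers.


INNER JOIN keeps only orders rows whose customer_id matches an id in customers. Walk through each order:
  - order 1 (Monitor): customer_id=NULL, no match -> dropped
  - order 2 (Router): customer_id=2 -> matches Pete
  - order 3 (Lamp): customer_id=3 -> matches George
  - order 4 (Phone): customer_id=2 -> matches Pete
  - order 5 (Laptop): customer_id=3 -> matches George
  - order 6 (Desk): customer_id=1 -> matches Grace
  - order 7 (Speaker): customer_id=1 -> matches Grace
  - order 8 (Mouse): customer_id=1 -> matches Grace
So 1 of 8 rows is dropped.

SQL:
SELECT a.product, b.name AS customer
FROM orders a
INNER JOIN customers b ON a.customer_id = b.id

Result:
product | customer
--------+---------
Router  | Pete    
Lamp    | George  
Phone   | Pete    
Laptop  | George  
Desk    | Grace   
Speaker | Grace   
Mouse   | Grace   


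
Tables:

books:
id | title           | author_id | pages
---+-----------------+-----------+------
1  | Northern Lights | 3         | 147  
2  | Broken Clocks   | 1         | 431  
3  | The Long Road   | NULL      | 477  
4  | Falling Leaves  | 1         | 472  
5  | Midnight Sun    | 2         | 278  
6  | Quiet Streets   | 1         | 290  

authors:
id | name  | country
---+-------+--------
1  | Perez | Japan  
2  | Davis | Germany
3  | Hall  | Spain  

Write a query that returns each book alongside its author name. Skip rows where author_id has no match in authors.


INNER JOIN keeps only books rows whose author_id matches an id in authors. Walk through each book:
  - book 1 (Northern Lights): author_id=3 -> matches Hall
  - book 2 (Broken Clocks): author_id=1 -> matches Perez
  - book 3 (The Long Road): author_id=NULL, no match -> dropped
  - book 4 (Falling Leaves): author_id=1 -> matches Perez
  - book 5 (Midnight Sun): author_id=2 -> matches Davis
  - book 6 (Quiet Streets): author_id=1 -> matches Perez
So 1 of 6 rows is dropped.

SQL:
SELECT a.title, b.name AS author
FROM books a
INNER JOIN authors b ON a.author_id = b.id

Result:
title           | author
----------------+-------
Northern Lights | Hall  
Broken Clocks   | Perez 
Falling Leaves  | Perez 
Midnight Sun    | Davis 
Quiet Streets   | Perez 


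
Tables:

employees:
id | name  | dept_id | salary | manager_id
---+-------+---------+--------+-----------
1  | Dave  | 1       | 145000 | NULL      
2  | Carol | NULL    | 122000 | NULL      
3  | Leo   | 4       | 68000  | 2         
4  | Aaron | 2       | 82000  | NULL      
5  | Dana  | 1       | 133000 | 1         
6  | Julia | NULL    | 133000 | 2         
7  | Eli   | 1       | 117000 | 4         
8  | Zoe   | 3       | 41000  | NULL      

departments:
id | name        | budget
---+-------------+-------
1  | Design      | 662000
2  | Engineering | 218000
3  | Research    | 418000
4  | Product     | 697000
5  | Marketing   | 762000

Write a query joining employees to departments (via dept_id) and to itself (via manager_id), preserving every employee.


Two LEFT JOINs from the same base table employees: one to departments via dept_id, one to employees itself via manager_id. Both are LEFT so every employee is preserved.
Match against departments:
  - employee 1 (Dave): dept_id=1 -> matches Design
  - employee 2 (Carol): dept_id=NULL, no match -> kept with NULL
  - employee 3 (Leo): dept_id=4 -> matches Product
  - employee 4 (Aaron): dept_id=2 -> matches Engineering
  - employee 5 (Dana): dept_id=1 -> matches Design
  - employee 6 (Julia): dept_id=NULL, no match -> kept with NULL
  - employee 7 (Eli): dept_id=1 -> matches Design
  - employee 8 (Zoe): dept_id=3 -> matches Research
Match against employees (self):
  - employee 1 (Dave): manager_id=NULL -> NULL
  - employee 2 (Carol): manager_id=NULL -> NULL
  - employee 3 (Leo): manager_id=2 -> Carol
  - employee 4 (Aaron): manager_id=NULL -> NULL
  - employee 5 (Dana): manager_id=1 -> Dave
  - employee 6 (Julia): manager_id=2 -> Carol
  - employee 7 (Eli): manager_id=4 -> Aaron
  - employee 8 (Zoe): manager_id=NULL -> NULL

SQL:
SELECT a.name, b.name AS department, c.name AS manager
FROM employees a
LEFT JOIN departments b ON a.dept_id = b.id
LEFT JOIN employees c ON a.manager_id = c.id

Result:
name  | department  | manager
------+-------------+--------
Dave  | Design      | NULL   
Carol | NULL        | NULL   
Leo   | Product     | Carol  
Aaron | Engineering | NULL   
Dana  | Design      | Dave   
Julia | NULL        | Carol  
Eli   | Design      | Aaron  
Zoe   | Research    | NULL   


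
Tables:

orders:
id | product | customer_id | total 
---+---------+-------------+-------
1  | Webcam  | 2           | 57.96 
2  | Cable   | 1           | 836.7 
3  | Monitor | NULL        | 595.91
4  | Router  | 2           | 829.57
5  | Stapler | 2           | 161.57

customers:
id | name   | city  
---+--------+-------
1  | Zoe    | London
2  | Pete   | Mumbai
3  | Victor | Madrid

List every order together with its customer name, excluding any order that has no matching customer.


INNER JOIN keeps only orders rows whose customer_id matches an id in customers. Walk through each order:
  - order 1 (Webcam): customer_id=2 -> matches Pete
  - order 2 (Cable): customer_id=1 -> matches Zoe
  - order 3 (Monitor): customer_id=NULL, no match -> dropped
  - order 4 (Router): customer_id=2 -> matches Pete
  - order 5 (Stapler): customer_id=2 -> matches Pete
So 1 of 5 rows is dropped.

SQL:
SELECT a.product, b.name AS customer
FROM orders a
INNER JOIN customers b ON a.customer_id = b.id

Result:
product | customer
--------+---------
Webcam  | Pete    
Cable   | Zoe     
Router  | Pete    
Stapler | Pete    


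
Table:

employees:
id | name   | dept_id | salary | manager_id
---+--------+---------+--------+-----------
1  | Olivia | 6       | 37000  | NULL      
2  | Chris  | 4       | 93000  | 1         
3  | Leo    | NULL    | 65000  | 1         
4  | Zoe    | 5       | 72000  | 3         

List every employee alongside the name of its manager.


This is a self-join: employees is joined to a second copy of itself, matching each row's manager_id to another row's id. Use LEFT JOIN so rows with manager_id=NULL are kept.
  - employee 1 (Olivia): manager_id=NULL -> NULL
  - employee 2 (Chris): manager_id=1 -> Olivia
  - employee 3 (Leo): manager_id=1 -> Olivia
  - employee 4 (Zoe): manager_id=3 -> Leo

SQL:
SELECT a.name AS item, b.name AS manager
FROM employees a
LEFT JOIN employees b ON a.manager_id = b.id

Result:
item   | manager
-------+--------
Olivia | NULL   
Chris  | Olivia 
Leo    | Olivia 
Zoe    | Leo    


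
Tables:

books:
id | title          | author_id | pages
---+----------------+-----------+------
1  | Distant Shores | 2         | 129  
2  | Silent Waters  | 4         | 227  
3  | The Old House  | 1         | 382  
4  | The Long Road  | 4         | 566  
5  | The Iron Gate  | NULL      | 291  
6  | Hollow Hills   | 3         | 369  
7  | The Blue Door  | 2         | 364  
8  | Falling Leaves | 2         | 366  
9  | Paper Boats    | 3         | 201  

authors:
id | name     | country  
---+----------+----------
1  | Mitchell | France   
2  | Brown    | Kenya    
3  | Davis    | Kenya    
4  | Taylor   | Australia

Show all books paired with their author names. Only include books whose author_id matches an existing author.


INNER JOIN keeps only books rows whose author_id matches an id in authors. Walk through each book:
  - book 1 (Distant Shores): author_id=2 -> matches Brown
  - book 2 (Silent Waters): author_id=4 -> matches Taylor
  - book 3 (The Old House): author_id=1 -> matches Mitchell
  - book 4 (The Long Road): author_id=4 -> matches Taylor
  - book 5 (The Iron Gate): author_id=NULL, no match -> dropped
  - book 6 (Hollow Hills): author_id=3 -> matches Davis
  - book 7 (The Blue Door): author_id=2 -> matches Brown
  - book 8 (Falling Leaves): author_id=2 -> matches Brown
  - book 9 (Paper Boats): author_id=3 -> matches Davis
So 1 of 9 rows is dropped.

SQL:
SELECT a.title, b.name AS author
FROM books a
INNER JOIN authors b ON a.author_id = b.id

Result:
title          | author  
---------------+---------
Distant Shores | Brown   
Silent Waters  | Taylor  
The Old House  | Mitchell
The Long Road  | Taylor  
Hollow Hills   | Davis   
The Blue Door  | Brown   
Falling Leaves | Brown   
Paper Boats    | Davis   
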